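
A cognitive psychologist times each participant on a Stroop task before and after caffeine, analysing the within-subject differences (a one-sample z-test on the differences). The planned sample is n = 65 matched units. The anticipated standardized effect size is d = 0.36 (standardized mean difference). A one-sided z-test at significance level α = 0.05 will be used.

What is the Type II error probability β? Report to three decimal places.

Noncentrality parameter: δ = d·√n = 0.36 × √65 = 2.9024
Critical value for a one-sided test at α = 0.05: z_α = 1.645.
Power = Φ(δ − 1.645) = Φ(1.258) = 0.8957.
Type II error: β = 1 − power = 1 − 0.8957 = 0.1043.

β ≈ 0.104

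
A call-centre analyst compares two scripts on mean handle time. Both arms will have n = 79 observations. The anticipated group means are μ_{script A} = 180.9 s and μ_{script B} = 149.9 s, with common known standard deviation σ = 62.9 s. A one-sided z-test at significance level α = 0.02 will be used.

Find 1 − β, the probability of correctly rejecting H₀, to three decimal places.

Power ≈ 0.852

Standardized effect: d = |μ_{script A} − μ_{script B}| / σ = |180.9 − 149.9| / 62.9 = 0.4928
Noncentrality parameter: δ = d·√(n/2) = 0.4928 × √(79/2) = 3.0975
One-sided α = 0.02 → critical value z_{0.02} = 2.054.
Power = Φ(δ − 2.054) = Φ(1.044) = 0.8517.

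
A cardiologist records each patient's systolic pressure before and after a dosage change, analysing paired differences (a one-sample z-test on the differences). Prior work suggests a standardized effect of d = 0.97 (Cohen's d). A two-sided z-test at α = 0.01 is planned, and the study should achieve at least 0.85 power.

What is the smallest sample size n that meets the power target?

For power 0.85 need Φ(δ − z_{0.005}) = 0.85, so δ = z_{0.005} + z_{0.15} = 2.576 + 1.036 = 3.612.
(The Φ(−δ − z_{α/2}) term is vanishingly small for δ > 0 and is dropped in the standard sample-size formula.)
δ = d·√n ⇒ n = (δ/d)² = (3.612 / 0.97)² = 13.87.
Rounding up, n = 14.

n = 14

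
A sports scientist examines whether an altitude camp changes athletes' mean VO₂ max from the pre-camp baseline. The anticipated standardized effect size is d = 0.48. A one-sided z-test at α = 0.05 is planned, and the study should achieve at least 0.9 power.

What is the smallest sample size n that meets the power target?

n = 38

For power 0.9 need Φ(δ − z_{0.05}) = 0.9, so δ = z_{0.05} + z_{0.10} = 1.645 + 1.282 = 2.926.
δ = d·√n ⇒ n = (δ/d)² = (2.926 / 0.48)² = 37.17.
Rounding up, n = 38.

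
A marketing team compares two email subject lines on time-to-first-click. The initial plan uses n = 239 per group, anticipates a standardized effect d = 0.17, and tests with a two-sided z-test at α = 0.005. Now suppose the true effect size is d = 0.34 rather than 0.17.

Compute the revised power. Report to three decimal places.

With d = 0.34: δ = d·√(n/2) = 0.34 × √(239/2) = 3.7167. Critical value z_{0.0025} = 2.807.
Revised power = Φ(δ − 2.807) + Φ(−δ − 2.807) = Φ(0.910) + Φ(-6.524) = 0.8185 + 0.0000 = 0.8185.

Power ≈ 0.819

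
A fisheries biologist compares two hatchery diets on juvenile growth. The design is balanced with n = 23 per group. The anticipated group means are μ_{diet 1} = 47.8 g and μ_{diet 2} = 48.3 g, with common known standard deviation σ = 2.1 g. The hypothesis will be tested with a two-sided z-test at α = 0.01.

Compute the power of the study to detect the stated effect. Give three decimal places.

Standardized effect: d = |μ_{diet 1} − μ_{diet 2}| / σ = |47.8 − 48.3| / 2.1 = 0.2381
Noncentrality parameter: δ = d·√(n/2) = 0.2381 × √(23/2) = 0.8074
Critical value for a two-sided test at α = 0.01: z_{α/2} = 2.576.
Power = Φ(δ − 2.576) + Φ(−δ − 2.576) = Φ(-1.768) + Φ(-3.383) = 0.0385 + 0.0004 = 0.0389.

Power ≈ 0.039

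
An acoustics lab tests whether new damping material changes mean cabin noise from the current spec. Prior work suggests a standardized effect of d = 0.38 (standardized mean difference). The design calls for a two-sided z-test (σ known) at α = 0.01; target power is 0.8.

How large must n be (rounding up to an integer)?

n = 81

Set Φ(δ − 2.576) = 0.8; then δ − 2.576 = Φ⁻¹(0.8) = 0.842, giving δ = 3.417.
(Ignoring the negligible lower-tail rejection probability gives the usual closed-form inversion.)
δ = d·√n ⇒ n = (δ/d)² = (3.417 / 0.38)² = 80.88.
Rounding up, n = 81.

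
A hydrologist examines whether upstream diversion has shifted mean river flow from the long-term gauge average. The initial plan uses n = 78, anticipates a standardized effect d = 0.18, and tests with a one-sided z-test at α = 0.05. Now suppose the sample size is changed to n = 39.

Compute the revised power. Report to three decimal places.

With n = 39: δ = d·√n = 0.18 × √39 = 1.1241. Critical value z_{0.05} = 1.645.
Revised power = Φ(δ − 1.645) = Φ(-0.521) = 0.3013.

Power ≈ 0.301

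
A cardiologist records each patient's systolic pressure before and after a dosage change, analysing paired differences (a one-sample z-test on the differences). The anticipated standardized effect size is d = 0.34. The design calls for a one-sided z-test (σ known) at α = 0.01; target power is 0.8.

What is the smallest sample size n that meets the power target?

For power 0.8 need Φ(δ − z_{0.01}) = 0.8, so δ = z_{0.01} + z_{0.20} = 2.326 + 0.842 = 3.168.
δ = d·√n ⇒ n = (δ/d)² = (3.168 / 0.34)² = 86.82.
Round up to the next whole unit.

n = 87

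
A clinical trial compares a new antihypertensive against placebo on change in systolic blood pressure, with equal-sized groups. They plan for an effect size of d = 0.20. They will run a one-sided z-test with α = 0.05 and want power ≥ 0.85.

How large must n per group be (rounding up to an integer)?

n = 360 per group

Set Φ(δ − 1.645) = 0.85; then δ − 1.645 = Φ⁻¹(0.85) = 1.036, giving δ = 2.681.
δ = d·√(n/2) ⇒ n = 2(δ/d)² = 2 × (2.681 / 0.20)² = 359.47.
Rounding up, n = 360 per group.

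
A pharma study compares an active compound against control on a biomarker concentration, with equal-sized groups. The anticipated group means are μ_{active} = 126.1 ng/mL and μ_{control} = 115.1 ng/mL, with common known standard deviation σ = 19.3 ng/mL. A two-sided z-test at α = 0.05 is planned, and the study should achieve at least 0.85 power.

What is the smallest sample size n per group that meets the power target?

Standardized effect: d = |μ_{active} − μ_{control}| / σ = |126.1 − 115.1| / 19.3 = 0.5699
For power 0.85 need Φ(δ − z_{0.025}) = 0.85, so δ = z_{0.025} + z_{0.15} = 1.960 + 1.036 = 2.996.
(Ignoring the negligible lower-tail rejection probability gives the usual closed-form inversion.)
δ = d·√(n/2) ⇒ n = 2(δ/d)² = 2 × (2.996 / 0.5699)² = 55.28.
Rounding up, n = 56 per group.

n = 56 per group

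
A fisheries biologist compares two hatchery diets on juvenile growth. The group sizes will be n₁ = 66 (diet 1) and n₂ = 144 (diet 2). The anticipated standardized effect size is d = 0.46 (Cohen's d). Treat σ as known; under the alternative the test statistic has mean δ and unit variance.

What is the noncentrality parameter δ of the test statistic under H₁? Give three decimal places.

δ = d / √(1/n₁ + 1/n₂) = 0.46 / √(1/66 + 1/144) = 3.0946

δ ≈ 3.095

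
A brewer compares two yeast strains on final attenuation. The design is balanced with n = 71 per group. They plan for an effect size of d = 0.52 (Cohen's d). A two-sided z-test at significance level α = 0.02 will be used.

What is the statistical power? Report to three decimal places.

Power ≈ 0.780

Noncentrality parameter: λ = d·√(n/2) = 0.52 × √(71/2) = 3.0983
Critical value for a two-sided test at α = 0.02: z_{α/2} = 2.326.
Power = Φ(λ − 2.326) + Φ(−λ − 2.326) = Φ(0.772) + Φ(-5.425) = 0.7799 + 0.0000 = 0.7799.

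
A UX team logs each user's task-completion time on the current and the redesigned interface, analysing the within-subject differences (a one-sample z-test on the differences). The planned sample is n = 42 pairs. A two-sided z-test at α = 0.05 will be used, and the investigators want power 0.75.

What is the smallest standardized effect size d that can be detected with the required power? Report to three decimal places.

d ≈ 0.407

Need Φ(δ − 1.960) = 0.75, so δ = 1.960 + 0.674 = 2.634.
(Lower-tail contribution to power is negligible for δ > 0.)
δ = d·√n ⇒ d = δ/√n = 2.634/√42 = 0.4065.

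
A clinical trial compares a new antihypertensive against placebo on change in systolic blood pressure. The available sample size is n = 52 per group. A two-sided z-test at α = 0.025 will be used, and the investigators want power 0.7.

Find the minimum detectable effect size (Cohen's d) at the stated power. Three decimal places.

d ≈ 0.542

Required noncentrality: δ = z_{0.0125} + z_{0.30} = 2.241 + 0.524 = 2.766.
(The second rejection-region term Φ(−δ − z_{α/2}) is negligible and dropped.)
δ = d·√(n/2) ⇒ d = δ/√(n/2) = 2.766/√(52/2) = 0.5424.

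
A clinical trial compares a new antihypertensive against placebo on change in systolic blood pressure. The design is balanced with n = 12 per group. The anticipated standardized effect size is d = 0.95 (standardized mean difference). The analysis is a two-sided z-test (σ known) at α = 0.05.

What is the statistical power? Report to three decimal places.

Noncentrality parameter: δ = d·√(n/2) = 0.95 × √(12/2) = 2.3270
Two-sided α = 0.05 → critical value z_{0.025} = 1.960.
Power = Φ(δ − 1.960) + Φ(−δ − 1.960) = Φ(0.367) + Φ(-4.287) = 0.6432 + 0.0000 = 0.6432.

Power ≈ 0.643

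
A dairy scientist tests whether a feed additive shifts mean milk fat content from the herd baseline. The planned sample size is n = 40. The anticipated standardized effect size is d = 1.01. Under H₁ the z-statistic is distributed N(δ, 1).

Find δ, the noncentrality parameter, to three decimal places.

δ ≈ 6.388

δ = d·√n = 1.01 × √40 = 6.3878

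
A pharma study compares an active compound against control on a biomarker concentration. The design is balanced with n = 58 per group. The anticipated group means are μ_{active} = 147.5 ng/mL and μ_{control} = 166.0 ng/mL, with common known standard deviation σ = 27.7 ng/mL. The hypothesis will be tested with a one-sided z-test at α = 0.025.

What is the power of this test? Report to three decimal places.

Power ≈ 0.949

Standardized effect: d = |μ_{active} − μ_{control}| / σ = |147.5 − 166.0| / 27.7 = 0.6679
Noncentrality parameter: δ = d·√(n/2) = 0.6679 × √(58/2) = 3.5966
One-sided α = 0.025 → critical value z_{0.025} = 1.960.
Power = P(Z > 1.960 − δ) = Φ(1.637) = 0.9491.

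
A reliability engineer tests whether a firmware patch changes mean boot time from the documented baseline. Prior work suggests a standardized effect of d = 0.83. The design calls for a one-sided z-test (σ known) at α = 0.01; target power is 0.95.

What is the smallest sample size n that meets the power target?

Set Φ(δ − 2.326) = 0.95; then δ − 2.326 = Φ⁻¹(0.95) = 1.645, giving δ = 3.971.
δ = d·√n ⇒ n = (δ/d)² = (3.971 / 0.83)² = 22.89.
Rounding up, n = 23.

n = 23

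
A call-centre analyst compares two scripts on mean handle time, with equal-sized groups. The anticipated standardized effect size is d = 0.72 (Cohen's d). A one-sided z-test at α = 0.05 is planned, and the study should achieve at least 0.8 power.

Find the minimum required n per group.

n = 24 per group

For power 0.8 need Φ(δ − z_{0.05}) = 0.8, so δ = z_{0.05} + z_{0.20} = 1.645 + 0.842 = 2.486.
δ = d·√(n/2) ⇒ n = 2(δ/d)² = 2 × (2.486 / 0.72)² = 23.85.
Round up to the next whole unit.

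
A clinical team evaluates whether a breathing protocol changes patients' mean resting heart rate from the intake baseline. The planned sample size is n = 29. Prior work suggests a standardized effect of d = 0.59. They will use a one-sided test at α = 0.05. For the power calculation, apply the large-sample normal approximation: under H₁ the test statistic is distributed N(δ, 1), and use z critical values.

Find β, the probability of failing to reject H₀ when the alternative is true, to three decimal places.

Noncentrality parameter: δ = d·√n = 0.59 × √29 = 3.1772
One-sided α = 0.05 → critical value z_{0.05} = 1.645.
Power = Φ(δ − 1.645) = Φ(1.532) = 0.9373.
Type II error: β = 1 − power = 1 − 0.9373 = 0.0627.

β ≈ 0.063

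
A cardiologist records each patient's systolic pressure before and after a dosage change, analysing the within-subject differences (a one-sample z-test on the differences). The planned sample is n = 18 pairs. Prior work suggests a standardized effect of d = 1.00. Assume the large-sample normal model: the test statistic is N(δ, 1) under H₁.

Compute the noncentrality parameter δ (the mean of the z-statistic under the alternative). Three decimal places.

δ ≈ 4.243

δ = d·√n = 1.00 × √18 = 4.2426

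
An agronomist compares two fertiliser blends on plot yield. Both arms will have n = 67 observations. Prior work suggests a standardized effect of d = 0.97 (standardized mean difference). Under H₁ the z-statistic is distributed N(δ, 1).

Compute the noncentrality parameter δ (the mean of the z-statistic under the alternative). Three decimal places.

δ ≈ 5.614

δ = d·√(n/2) = 0.97 × √(67/2) = 5.6143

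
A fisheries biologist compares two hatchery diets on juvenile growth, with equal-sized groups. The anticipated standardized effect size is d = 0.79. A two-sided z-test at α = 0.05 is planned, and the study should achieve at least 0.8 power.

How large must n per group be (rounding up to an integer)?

For power 0.8 need Φ(δ − z_{0.025}) = 0.8, so δ = z_{0.025} + z_{0.20} = 1.960 + 0.842 = 2.802.
(The Φ(−δ − z_{α/2}) term is vanishingly small for δ > 0 and is dropped in the standard sample-size formula.)
δ = d·√(n/2) ⇒ n = 2(δ/d)² = 2 × (2.802 / 0.79)² = 25.15.
Round up to the next whole unit.

n = 26 per group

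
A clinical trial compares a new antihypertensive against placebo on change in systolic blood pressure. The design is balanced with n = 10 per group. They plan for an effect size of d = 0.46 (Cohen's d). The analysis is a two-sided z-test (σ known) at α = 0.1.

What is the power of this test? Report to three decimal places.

Power ≈ 0.273

Noncentrality parameter: δ = d·√(n/2) = 0.46 × √(10/2) = 1.0286
Critical value for a two-sided test at α = 0.1: z_{α/2} = 1.645.
Power = Φ(δ − 1.645) + Φ(−δ − 1.645) = Φ(-0.616) + Φ(-2.673) = 0.2689 + 0.0038 = 0.2726.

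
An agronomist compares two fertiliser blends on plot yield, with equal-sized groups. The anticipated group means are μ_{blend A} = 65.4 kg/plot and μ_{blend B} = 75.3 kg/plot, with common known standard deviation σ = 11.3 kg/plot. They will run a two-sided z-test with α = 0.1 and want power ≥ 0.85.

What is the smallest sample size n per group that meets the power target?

Standardized effect: d = |μ_{blend A} − μ_{blend B}| / σ = |65.4 − 75.3| / 11.3 = 0.8761
For power 0.85 need Φ(δ − z_{0.05}) = 0.85, so δ = z_{0.05} + z_{0.15} = 1.645 + 1.036 = 2.681.
(The Φ(−δ − z_{α/2}) term is vanishingly small for δ > 0 and is dropped in the standard sample-size formula.)
δ = d·√(n/2) ⇒ n = 2(δ/d)² = 2 × (2.681 / 0.8761)² = 18.73.
Rounding up, n = 19 per group.

n = 19 per group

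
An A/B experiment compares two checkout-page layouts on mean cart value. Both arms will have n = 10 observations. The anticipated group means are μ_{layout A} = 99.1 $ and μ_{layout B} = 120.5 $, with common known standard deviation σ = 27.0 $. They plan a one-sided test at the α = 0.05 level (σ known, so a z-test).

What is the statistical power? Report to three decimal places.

Power ≈ 0.551

Standardized effect: d = |μ_{layout A} − μ_{layout B}| / σ = |99.1 − 120.5| / 27.0 = 0.7926
Noncentrality parameter: δ = d·√(n/2) = 0.7926 × √(10/2) = 1.7723
Critical value for a one-sided test at α = 0.05: z_α = 1.645.
Power = Φ(δ − 1.645) = Φ(0.127) = 0.5507.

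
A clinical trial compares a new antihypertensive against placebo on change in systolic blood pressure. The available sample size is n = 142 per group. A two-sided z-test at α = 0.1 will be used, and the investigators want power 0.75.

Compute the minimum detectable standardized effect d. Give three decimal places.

d ≈ 0.275

Required noncentrality: δ = z_{0.05} + z_{0.25} = 1.645 + 0.674 = 2.319.
(The second rejection-region term Φ(−δ − z_{α/2}) is negligible and dropped.)
δ = d·√(n/2) ⇒ d = δ/√(n/2) = 2.319/√(142/2) = 0.2753.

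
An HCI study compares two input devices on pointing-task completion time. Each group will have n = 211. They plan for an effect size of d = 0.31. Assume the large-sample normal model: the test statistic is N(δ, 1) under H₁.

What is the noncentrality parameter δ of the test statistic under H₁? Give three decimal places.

δ = d·√(n/2) = 0.31 × √(211/2) = 3.1841

δ ≈ 3.184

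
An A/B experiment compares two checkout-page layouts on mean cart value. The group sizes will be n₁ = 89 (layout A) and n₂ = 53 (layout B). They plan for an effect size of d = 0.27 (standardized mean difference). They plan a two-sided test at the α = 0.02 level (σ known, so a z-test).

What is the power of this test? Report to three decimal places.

Noncentrality parameter: δ = d / √(1/n₁ + 1/n₂) = 0.27 / √(1/89 + 1/53) = 1.5562
Two-sided α = 0.02 → critical value z_{0.01} = 2.326.
Power = Φ(δ − 2.326) + Φ(−δ − 2.326) = Φ(-0.770) + Φ(-3.883) = 0.2206 + 0.0001 = 0.2206.

Power ≈ 0.221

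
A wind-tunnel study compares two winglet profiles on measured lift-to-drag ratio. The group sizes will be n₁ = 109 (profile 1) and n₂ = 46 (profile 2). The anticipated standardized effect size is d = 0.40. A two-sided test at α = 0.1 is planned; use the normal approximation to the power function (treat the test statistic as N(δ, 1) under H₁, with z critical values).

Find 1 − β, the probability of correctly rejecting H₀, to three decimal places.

Power ≈ 0.736

Noncentrality parameter: δ = d / √(1/n₁ + 1/n₂) = 0.40 / √(1/109 + 1/46) = 2.2750
Critical value for a two-sided test at α = 0.1: z_{α/2} = 1.645.
Power = Φ(δ − 1.645) + Φ(−δ − 1.645) = Φ(0.630) + Φ(-3.920) = 0.7357 + 0.0000 = 0.7358.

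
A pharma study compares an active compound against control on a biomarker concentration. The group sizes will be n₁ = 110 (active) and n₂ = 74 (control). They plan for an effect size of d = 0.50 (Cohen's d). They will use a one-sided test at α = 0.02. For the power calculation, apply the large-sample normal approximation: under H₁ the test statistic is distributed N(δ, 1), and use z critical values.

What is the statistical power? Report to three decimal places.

Power ≈ 0.898

Noncentrality parameter: δ = d / √(1/n₁ + 1/n₂) = 0.50 / √(1/110 + 1/74) = 3.3256
One-sided α = 0.02 → critical value z_{0.02} = 2.054.
Power = Φ(δ − 2.054) = Φ(1.272) = 0.8983.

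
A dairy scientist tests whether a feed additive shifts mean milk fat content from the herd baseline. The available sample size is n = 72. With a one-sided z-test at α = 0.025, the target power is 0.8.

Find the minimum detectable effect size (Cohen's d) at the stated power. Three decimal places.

d ≈ 0.330

Need Φ(δ − 1.960) = 0.8, so δ = 1.960 + 0.842 = 2.802.
δ = d·√n ⇒ d = δ/√n = 2.802/√72 = 0.3302.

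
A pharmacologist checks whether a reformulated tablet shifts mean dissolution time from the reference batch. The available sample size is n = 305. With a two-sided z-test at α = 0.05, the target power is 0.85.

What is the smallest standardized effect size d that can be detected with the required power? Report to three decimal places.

d ≈ 0.172

Required noncentrality: δ = z_{0.025} + z_{0.15} = 1.960 + 1.036 = 2.996.
(Lower-tail contribution to power is negligible for δ > 0.)
δ = d·√n ⇒ d = δ/√n = 2.996/√305 = 0.1716.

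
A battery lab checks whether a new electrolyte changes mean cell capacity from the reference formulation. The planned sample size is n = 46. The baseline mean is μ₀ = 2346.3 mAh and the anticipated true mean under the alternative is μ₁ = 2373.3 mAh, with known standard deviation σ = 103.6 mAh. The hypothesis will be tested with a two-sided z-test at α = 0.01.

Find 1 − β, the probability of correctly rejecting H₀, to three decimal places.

Standardized effect: d = |μ₁ − μ₀| / σ = |2373.3 − 2346.3| / 103.6 = 0.2606
Noncentrality parameter: δ = d·√n = 0.2606 × √46 = 1.7676
Two-sided α = 0.01 → critical value z_{0.005} = 2.576.
Power = Φ(δ − 2.576) + Φ(−δ − 2.576) = Φ(-0.808) + Φ(-4.343) = 0.2095 + 0.0000 = 0.2095.

Power ≈ 0.209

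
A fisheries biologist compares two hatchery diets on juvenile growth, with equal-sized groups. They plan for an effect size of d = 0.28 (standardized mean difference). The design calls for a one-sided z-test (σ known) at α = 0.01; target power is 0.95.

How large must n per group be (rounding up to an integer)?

n = 403 per group

For power 0.95 need Φ(δ − z_{0.01}) = 0.95, so δ = z_{0.01} + z_{0.05} = 2.326 + 1.645 = 3.971.
δ = d·√(n/2) ⇒ n = 2(δ/d)² = 2 × (3.971 / 0.28)² = 402.31.
Round up to the next whole unit.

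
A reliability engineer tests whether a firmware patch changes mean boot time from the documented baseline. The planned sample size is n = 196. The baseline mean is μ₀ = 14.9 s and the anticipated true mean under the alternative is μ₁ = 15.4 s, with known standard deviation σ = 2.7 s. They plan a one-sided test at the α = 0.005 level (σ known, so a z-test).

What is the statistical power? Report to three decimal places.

Standardized effect: d = |μ₁ − μ₀| / σ = |15.4 − 14.9| / 2.7 = 0.1852
Noncentrality parameter: δ = d·√n = 0.1852 × √196 = 2.5926
Critical value for a one-sided test at α = 0.005: z_α = 2.576.
Power = P(Z > 2.576 − δ) = Φ(0.017) = 0.5067.

Power ≈ 0.507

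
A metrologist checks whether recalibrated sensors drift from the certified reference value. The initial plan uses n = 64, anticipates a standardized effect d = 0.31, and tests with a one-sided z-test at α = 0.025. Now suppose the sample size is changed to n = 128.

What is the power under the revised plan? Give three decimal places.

With n = 128: δ = d·√n = 0.31 × √128 = 3.5072. Critical value z_{0.025} = 1.960.
Revised power = P(Z > 1.960 − δ) = Φ(1.547) = 0.9391.

Power ≈ 0.939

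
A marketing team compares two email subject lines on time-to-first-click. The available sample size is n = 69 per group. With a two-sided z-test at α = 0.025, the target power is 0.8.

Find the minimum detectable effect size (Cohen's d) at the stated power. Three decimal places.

d ≈ 0.525

Need Φ(δ − 2.241) = 0.8, so δ = 2.241 + 0.842 = 3.083.
(Lower-tail contribution to power is negligible for δ > 0.)
δ = d·√(n/2) ⇒ d = δ/√(n/2) = 3.083/√(69/2) = 0.5249.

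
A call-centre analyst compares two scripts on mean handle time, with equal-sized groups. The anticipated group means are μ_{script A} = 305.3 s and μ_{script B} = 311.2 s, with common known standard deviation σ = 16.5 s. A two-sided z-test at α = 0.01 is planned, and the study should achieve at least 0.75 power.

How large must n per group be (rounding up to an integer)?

Standardized effect: d = |μ_{script A} − μ_{script B}| / σ = |305.3 − 311.2| / 16.5 = 0.3576
For power 0.75 need Φ(δ − z_{0.005}) = 0.75, so δ = z_{0.005} + z_{0.25} = 2.576 + 0.674 = 3.250.
(Ignoring the negligible lower-tail rejection probability gives the usual closed-form inversion.)
δ = d·√(n/2) ⇒ n = 2(δ/d)² = 2 × (3.250 / 0.3576)² = 165.25.
Rounding up, n = 166 per group.

n = 166 per group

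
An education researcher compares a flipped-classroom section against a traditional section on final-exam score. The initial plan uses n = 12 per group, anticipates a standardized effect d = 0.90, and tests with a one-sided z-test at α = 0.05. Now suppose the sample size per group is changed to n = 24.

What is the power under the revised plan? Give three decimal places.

Power ≈ 0.930

With n = 24 per group: δ = d·√(n/2) = 0.90 × √(24/2) = 3.1177. Critical value z_{0.05} = 1.645.
Revised power = P(Z > 1.645 − δ) = Φ(1.473) = 0.9296.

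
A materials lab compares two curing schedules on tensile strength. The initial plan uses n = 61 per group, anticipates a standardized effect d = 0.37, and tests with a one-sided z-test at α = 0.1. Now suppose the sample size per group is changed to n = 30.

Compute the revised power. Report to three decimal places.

Power ≈ 0.560

With n = 30 per group: δ = d·√(n/2) = 0.37 × √(30/2) = 1.4330. Critical value z_{0.1} = 1.282.
Revised power = P(Z > 1.282 − δ) = Φ(0.151) = 0.5602.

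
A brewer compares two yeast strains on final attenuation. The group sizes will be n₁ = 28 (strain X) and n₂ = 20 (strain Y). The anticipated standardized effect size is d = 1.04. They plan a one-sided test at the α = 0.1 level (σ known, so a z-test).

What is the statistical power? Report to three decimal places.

Power ≈ 0.988

Noncentrality parameter: λ = d / √(1/n₁ + 1/n₂) = 1.04 / √(1/28 + 1/20) = 3.5523
Critical value for a one-sided test at α = 0.1: z_α = 1.282.
Power = P(Z > 1.282 − λ) = Φ(2.271) = 0.9884.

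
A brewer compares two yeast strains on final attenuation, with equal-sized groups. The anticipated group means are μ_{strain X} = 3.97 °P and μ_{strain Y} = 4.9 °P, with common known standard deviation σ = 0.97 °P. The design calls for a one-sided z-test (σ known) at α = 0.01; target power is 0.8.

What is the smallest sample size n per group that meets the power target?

Standardized effect: d = |μ_{strain X} − μ_{strain Y}| / σ = |3.97 − 4.9| / 0.97 = 0.9588
Set Φ(δ − 2.326) = 0.8; then δ − 2.326 = Φ⁻¹(0.8) = 0.842, giving δ = 3.168.
δ = d·√(n/2) ⇒ n = 2(δ/d)² = 2 × (3.168 / 0.9588)² = 21.84.
Round up to the next whole unit.

n = 22 per group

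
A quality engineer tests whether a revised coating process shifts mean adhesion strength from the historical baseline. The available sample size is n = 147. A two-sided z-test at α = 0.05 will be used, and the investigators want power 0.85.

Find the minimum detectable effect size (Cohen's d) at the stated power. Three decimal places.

Required noncentrality: δ = z_{0.025} + z_{0.15} = 1.960 + 1.036 = 2.996.
(The second rejection-region term Φ(−δ − z_{α/2}) is negligible and dropped.)
δ = d·√n ⇒ d = δ/√n = 2.996/√147 = 0.2471.

d ≈ 0.247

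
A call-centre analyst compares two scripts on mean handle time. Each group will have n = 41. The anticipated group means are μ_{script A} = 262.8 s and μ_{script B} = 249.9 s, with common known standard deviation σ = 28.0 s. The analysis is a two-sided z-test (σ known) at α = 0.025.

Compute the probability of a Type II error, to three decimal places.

Standardized effect: d = |μ_{script A} − μ_{script B}| / σ = |262.8 − 249.9| / 28.0 = 0.4607
Noncentrality parameter: δ = d·√(n/2) = 0.4607 × √(41/2) = 2.0860
Two-sided α = 0.025 → critical value z_{0.0125} = 2.241.
Power = Φ(δ − 2.241) + Φ(−δ − 2.241) = Φ(-0.155) + Φ(-4.327) = 0.4382 + 0.0000 = 0.4382.
Type II error: β = 1 − power = 1 − 0.4382 = 0.5618.

β ≈ 0.562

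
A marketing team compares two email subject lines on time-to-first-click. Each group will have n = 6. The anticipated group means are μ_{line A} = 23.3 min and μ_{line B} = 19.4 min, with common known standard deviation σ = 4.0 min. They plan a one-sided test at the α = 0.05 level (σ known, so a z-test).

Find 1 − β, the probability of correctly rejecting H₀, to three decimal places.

Power ≈ 0.518

Standardized effect: d = |μ_{line A} − μ_{line B}| / σ = |23.3 − 19.4| / 4.0 = 0.9750
Noncentrality parameter: δ = d·√(n/2) = 0.9750 × √(6/2) = 1.6887
Critical value for a one-sided test at α = 0.05: z_α = 1.645.
Power = P(Z > 1.645 − δ) = Φ(0.044) = 0.5175.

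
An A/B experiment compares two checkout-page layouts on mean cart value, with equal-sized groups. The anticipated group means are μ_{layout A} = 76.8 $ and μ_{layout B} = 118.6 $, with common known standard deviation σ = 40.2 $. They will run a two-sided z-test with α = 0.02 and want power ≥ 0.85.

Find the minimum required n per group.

n = 21 per group

Standardized effect: d = |μ_{layout A} − μ_{layout B}| / σ = |76.8 − 118.6| / 40.2 = 1.0398
For power 0.85 need Φ(δ − z_{0.01}) = 0.85, so δ = z_{0.01} + z_{0.15} = 2.326 + 1.036 = 3.363.
(For δ > 0 the lower-tail rejection region contributes negligibly to power, so the one-term inversion is standard.)
δ = d·√(n/2) ⇒ n = 2(δ/d)² = 2 × (3.363 / 1.0398)² = 20.92.
Round up to the next whole unit.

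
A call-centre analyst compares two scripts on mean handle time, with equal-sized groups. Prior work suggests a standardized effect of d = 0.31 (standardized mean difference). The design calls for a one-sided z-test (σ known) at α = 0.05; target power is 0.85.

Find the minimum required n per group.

n = 150 per group

For power 0.85 need Φ(δ − z_{0.05}) = 0.85, so δ = z_{0.05} + z_{0.15} = 1.645 + 1.036 = 2.681.
δ = d·√(n/2) ⇒ n = 2(δ/d)² = 2 × (2.681 / 0.31)² = 149.62.
Rounding up, n = 150 per group.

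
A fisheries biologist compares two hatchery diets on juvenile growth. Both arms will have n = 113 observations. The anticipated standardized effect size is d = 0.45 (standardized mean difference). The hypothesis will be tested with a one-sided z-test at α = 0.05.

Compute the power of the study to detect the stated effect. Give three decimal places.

Power ≈ 0.959

Noncentrality parameter: δ = d·√(n/2) = 0.45 × √(113/2) = 3.3825
One-sided α = 0.05 → critical value z_{0.05} = 1.645.
Power = P(Z > 1.645 − δ) = Φ(1.738) = 0.9589.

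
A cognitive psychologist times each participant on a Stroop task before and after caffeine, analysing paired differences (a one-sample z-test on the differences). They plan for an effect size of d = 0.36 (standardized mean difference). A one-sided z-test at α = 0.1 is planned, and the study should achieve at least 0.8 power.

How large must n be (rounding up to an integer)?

Set Φ(δ − 1.282) = 0.8; then δ − 1.282 = Φ⁻¹(0.8) = 0.842, giving δ = 2.123.
δ = d·√n ⇒ n = (δ/d)² = (2.123 / 0.36)² = 34.78.
Round up to the next whole unit.

n = 35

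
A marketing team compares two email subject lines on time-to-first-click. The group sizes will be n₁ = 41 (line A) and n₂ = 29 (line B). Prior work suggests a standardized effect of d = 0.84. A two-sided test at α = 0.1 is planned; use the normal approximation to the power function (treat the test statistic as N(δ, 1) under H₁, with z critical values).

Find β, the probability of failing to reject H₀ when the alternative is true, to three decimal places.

β ≈ 0.035

Noncentrality parameter: δ = d / √(1/n₁ + 1/n₂) = 0.84 / √(1/41 + 1/29) = 3.4620
Two-sided α = 0.1 → critical value z_{0.05} = 1.645.
Power = Φ(δ − 1.645) + Φ(−δ − 1.645) = Φ(1.817) + Φ(-5.107) = 0.9654 + 0.0000 = 0.9654.
Type II error: β = 1 − power = 1 − 0.9654 = 0.0346.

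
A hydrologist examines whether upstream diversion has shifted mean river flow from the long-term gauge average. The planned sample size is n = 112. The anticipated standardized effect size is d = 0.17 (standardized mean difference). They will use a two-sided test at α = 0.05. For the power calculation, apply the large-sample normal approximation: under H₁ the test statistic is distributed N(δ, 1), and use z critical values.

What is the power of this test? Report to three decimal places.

Noncentrality parameter: δ = d·√n = 0.17 × √112 = 1.7991
Critical value for a two-sided test at α = 0.05: z_{α/2} = 1.960.
Power = Φ(δ − 1.960) + Φ(−δ − 1.960) = Φ(-0.161) + Φ(-3.759) = 0.4361 + 0.0001 = 0.4362.

Power ≈ 0.436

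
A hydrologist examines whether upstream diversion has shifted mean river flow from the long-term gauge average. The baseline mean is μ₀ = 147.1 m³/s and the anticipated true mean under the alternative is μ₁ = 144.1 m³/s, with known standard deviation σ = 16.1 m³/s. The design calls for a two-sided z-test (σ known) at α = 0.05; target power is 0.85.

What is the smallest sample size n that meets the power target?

n = 259

Standardized effect: d = |μ₁ − μ₀| / σ = |144.1 − 147.1| / 16.1 = 0.1863
For power 0.85 need Φ(δ − z_{0.025}) = 0.85, so δ = z_{0.025} + z_{0.15} = 1.960 + 1.036 = 2.996.
(For δ > 0 the lower-tail rejection region contributes negligibly to power, so the one-term inversion is standard.)
δ = d·√n ⇒ n = (δ/d)² = (2.996 / 0.1863)² = 258.59.
Round up to the next whole unit.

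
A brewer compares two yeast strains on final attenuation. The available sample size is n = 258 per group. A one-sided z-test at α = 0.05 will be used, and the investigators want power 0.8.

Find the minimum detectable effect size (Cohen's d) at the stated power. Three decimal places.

Need Φ(δ − 1.645) = 0.8, so δ = 1.645 + 0.842 = 2.486.
δ = d·√(n/2) ⇒ d = δ/√(n/2) = 2.486/√(258/2) = 0.2189.

d ≈ 0.219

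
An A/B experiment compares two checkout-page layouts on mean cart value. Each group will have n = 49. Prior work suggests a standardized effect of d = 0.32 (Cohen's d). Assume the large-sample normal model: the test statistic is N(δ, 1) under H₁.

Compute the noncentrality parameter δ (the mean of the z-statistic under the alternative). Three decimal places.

δ ≈ 1.584

δ = d·√(n/2) = 0.32 × √(49/2) = 1.5839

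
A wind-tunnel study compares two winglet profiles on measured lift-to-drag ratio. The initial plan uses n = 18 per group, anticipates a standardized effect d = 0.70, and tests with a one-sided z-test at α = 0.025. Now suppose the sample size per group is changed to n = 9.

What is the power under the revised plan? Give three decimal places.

With n = 9 per group: δ = d·√(n/2) = 0.70 × √(9/2) = 1.4849. Critical value z_{0.025} = 1.960.
Revised power = P(Z > 1.960 − δ) = Φ(-0.475) = 0.3174.

Power ≈ 0.317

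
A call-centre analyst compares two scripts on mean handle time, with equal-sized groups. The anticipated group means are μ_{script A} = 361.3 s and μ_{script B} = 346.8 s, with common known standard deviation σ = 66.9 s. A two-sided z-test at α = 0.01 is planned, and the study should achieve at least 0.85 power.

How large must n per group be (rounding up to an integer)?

n = 556 per group

Standardized effect: d = |μ_{script A} − μ_{script B}| / σ = |361.3 − 346.8| / 66.9 = 0.2167
Set Φ(δ − 2.576) = 0.85; then δ − 2.576 = Φ⁻¹(0.85) = 1.036, giving δ = 3.612.
(Ignoring the negligible lower-tail rejection probability gives the usual closed-form inversion.)
δ = d·√(n/2) ⇒ n = 2(δ/d)² = 2 × (3.612 / 0.2167)² = 555.53.
Round up to the next whole unit.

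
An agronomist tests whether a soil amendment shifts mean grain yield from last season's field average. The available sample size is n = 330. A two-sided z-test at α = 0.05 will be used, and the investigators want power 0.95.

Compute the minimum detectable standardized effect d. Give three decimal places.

Need Φ(δ − 1.960) = 0.95, so δ = 1.960 + 1.645 = 3.605.
(The second rejection-region term Φ(−δ − z_{α/2}) is negligible and dropped.)
δ = d·√n ⇒ d = δ/√n = 3.605/√330 = 0.1984.

d ≈ 0.198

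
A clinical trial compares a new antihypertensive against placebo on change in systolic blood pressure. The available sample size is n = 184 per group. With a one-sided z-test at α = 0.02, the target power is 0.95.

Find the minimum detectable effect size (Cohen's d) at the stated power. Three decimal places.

Required noncentrality: δ = z_{0.02} + z_{0.05} = 2.054 + 1.645 = 3.699.
δ = d·√(n/2) ⇒ d = δ/√(n/2) = 3.699/√(184/2) = 0.3856.

d ≈ 0.386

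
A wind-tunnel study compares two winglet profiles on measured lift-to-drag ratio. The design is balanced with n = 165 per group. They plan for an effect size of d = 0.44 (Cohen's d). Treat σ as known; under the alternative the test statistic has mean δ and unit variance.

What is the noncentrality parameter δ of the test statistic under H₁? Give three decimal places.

The noncentrality parameter scales effect size by the design's sample-size factor: δ = d·√(n/2) = 0.44 × √(165/2) = 3.9965

δ ≈ 3.996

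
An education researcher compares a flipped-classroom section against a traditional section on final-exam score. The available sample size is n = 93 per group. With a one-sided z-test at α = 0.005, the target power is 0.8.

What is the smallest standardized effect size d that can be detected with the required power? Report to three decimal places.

d ≈ 0.501

Required noncentrality: δ = z_{0.005} + z_{0.20} = 2.576 + 0.842 = 3.417.
δ = d·√(n/2) ⇒ d = δ/√(n/2) = 3.417/√(93/2) = 0.5012.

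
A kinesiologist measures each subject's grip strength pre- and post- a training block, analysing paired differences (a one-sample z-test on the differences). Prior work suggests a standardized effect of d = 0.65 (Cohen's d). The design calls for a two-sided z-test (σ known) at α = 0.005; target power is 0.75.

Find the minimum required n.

n = 29

For power 0.75 need Φ(δ − z_{0.0025}) = 0.75, so δ = z_{0.0025} + z_{0.25} = 2.807 + 0.674 = 3.482.
(The Φ(−δ − z_{α/2}) term is vanishingly small for δ > 0 and is dropped in the standard sample-size formula.)
δ = d·√n ⇒ n = (δ/d)² = (3.482 / 0.65)² = 28.69.
Round up to the next whole unit.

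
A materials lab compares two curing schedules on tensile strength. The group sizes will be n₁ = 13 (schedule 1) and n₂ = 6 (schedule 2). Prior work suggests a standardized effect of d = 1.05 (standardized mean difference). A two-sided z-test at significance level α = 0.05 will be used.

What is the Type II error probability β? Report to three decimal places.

Noncentrality parameter: δ = d / √(1/n₁ + 1/n₂) = 1.05 / √(1/13 + 1/6) = 2.1275
Critical value for a two-sided test at α = 0.05: z_{α/2} = 1.960.
Power = Φ(δ − 1.960) + Φ(−δ − 1.960) = Φ(0.167) + Φ(-4.087) = 0.5665 + 0.0000 = 0.5665.
Type II error: β = 1 − power = 1 − 0.5665 = 0.4335.

β ≈ 0.433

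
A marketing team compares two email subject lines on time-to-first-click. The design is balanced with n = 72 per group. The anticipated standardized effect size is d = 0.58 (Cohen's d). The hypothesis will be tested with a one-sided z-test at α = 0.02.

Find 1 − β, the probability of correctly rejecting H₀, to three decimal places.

Power ≈ 0.923

Noncentrality parameter: δ = d·√(n/2) = 0.58 × √(72/2) = 3.4800
Critical value for a one-sided test at α = 0.02: z_α = 2.054.
Power = Φ(δ − 2.054) = Φ(1.426) = 0.9231.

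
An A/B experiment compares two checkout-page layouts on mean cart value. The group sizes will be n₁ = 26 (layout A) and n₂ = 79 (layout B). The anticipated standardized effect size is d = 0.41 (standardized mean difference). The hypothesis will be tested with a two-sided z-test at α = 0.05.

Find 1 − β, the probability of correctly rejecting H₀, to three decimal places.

Power ≈ 0.442

Noncentrality parameter: δ = d / √(1/n₁ + 1/n₂) = 0.41 / √(1/26 + 1/79) = 1.8134
Two-sided α = 0.05 → critical value z_{0.025} = 1.960.
Power = Φ(δ − 1.960) + Φ(−δ − 1.960) = Φ(-0.147) + Φ(-3.773) = 0.4417 + 0.0001 = 0.4418.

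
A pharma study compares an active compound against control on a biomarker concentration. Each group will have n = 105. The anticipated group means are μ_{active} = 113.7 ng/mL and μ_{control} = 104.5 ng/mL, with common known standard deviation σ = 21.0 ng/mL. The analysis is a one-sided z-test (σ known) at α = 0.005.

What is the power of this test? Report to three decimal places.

Power ≈ 0.725

Standardized effect: d = |μ_{active} − μ_{control}| / σ = |113.7 − 104.5| / 21.0 = 0.4381
Noncentrality parameter: δ = d·√(n/2) = 0.4381 × √(105/2) = 3.1743
One-sided α = 0.005 → critical value z_{0.005} = 2.576.
Power = P(Z > 2.576 − δ) = Φ(0.598) = 0.7252.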